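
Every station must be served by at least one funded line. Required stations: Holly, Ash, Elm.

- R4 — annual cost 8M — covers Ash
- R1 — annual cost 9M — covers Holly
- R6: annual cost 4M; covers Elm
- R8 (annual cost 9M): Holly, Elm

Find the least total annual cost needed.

17

The greedy cost-per-new-station heuristic would pick R6, R4, and R1 for 21, but a cheaper cover exists.
Choose R4 and R8: together they cover Holly, Ash, Elm — every station.
Total annual cost: 8 + 9 = 17.
No cover costs less than 17.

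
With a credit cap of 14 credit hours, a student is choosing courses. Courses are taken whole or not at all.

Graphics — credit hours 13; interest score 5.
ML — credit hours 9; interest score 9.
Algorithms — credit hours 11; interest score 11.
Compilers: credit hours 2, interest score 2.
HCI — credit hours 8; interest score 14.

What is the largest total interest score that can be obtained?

This is a 0-1 knapsack instance.
Algorithms + Compilers: credit hours 11 + 2 = 13 ≤ 14, interest score 11 + 2 = 13.
HCI: credit hours 8 ≤ 14, interest score 14.
Compilers + HCI: credit hours 2 + 8 = 10 ≤ 14, interest score 2 + 14 = 16.
Best is Compilers and HCI with total interest score 16.

16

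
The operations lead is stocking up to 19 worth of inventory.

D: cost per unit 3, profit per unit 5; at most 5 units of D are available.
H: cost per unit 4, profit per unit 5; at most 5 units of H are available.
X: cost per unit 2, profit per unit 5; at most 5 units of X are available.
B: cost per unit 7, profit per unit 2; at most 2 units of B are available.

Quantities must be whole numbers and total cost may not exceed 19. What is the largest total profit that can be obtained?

This is a bounded integer knapsack.
Take 3×D and 5×X: cost 19 ≤ 19, profit 3·5 + 5·5 = 40.
X has the best ratio (5/2) and is taken to its limit of 5; remaining capacity is filled optimally with the others.

40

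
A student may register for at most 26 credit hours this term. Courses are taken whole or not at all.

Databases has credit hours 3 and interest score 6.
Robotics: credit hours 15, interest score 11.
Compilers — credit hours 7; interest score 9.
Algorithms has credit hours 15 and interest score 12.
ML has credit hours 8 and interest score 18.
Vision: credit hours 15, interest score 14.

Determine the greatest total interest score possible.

Take Databases, ML, and Vision: credit hours 3 + 8 + 15 = 26 ≤ 26, interest score 6 + 18 + 14 = 38.
No other feasible combination does better.

38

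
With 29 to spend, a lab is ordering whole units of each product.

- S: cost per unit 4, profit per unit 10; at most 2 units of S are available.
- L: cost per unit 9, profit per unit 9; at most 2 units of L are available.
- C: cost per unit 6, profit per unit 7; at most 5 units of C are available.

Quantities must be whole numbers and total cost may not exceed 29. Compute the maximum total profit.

This is a bounded integer knapsack.
S has the best ratio (10/4); taking only S gives at most 2×10 = 20 (stopped by the supply cap of 2).
Mixing does better — 2×S, 1×L, and 2×C: cost 29 ≤ 29, profit 2·10 + 1·9 + 2·7 = 43.

43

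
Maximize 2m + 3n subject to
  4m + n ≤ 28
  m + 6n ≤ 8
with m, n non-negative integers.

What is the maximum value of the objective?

(m,n)=(7,0) is feasible, giving 14.
(m,n)=(6,0) is feasible, giving 12.
No feasible integer point exceeds 14.

14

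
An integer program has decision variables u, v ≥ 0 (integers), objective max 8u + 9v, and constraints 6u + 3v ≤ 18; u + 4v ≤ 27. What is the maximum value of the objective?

54

(u,v)=(0,6): 6·0+3·6=18≤18, 1·0+4·6=24≤27, objective 54.
(u,v)=(0,5): 6·0+3·5=15≤18, 1·0+4·5=20≤27, objective 45.
The best lattice point is (0,6), giving 54.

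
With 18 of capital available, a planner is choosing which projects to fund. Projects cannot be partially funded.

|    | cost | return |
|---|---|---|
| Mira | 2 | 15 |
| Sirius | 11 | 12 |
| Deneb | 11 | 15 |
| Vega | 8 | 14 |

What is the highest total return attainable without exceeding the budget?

30

Allowing fractional choices, the relaxed optimum would be about 39.9, but projects are indivisible.
Mira + Vega: cost 2 + 8 = 10 ≤ 18, return 15 + 14 = 29.
Mira + Deneb: cost 2 + 11 = 13 ≤ 18, return 15 + 15 = 30.
Best is Mira and Deneb with total return 30.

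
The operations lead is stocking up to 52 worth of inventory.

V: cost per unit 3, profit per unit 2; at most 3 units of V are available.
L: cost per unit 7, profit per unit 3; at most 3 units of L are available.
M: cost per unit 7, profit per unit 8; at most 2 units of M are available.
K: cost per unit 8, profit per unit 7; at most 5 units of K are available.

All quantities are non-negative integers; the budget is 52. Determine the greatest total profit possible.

48

M has the best ratio (8/7); taking only M gives at most 2×8 = 16 (stopped by the supply cap of 2).
Mixing does better — 2×V, 2×M, and 4×K: cost 52 ≤ 52, profit 2·2 + 2·8 + 4·7 = 48.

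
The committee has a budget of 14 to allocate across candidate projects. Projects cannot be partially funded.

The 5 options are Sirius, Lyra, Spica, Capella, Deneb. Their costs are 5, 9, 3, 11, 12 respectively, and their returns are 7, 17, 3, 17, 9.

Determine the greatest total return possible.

Allowing fractional choices, the relaxed optimum would be about 24.7, but projects are indivisible.
Lyra + Spica: cost 9 + 3 = 12 ≤ 14, return 17 + 3 = 20.
Sirius + Lyra: cost 5 + 9 = 14 ≤ 14, return 7 + 17 = 24.
Spica + Capella: cost 3 + 11 = 14 ≤ 14, return 3 + 17 = 20.
Best is Sirius and Lyra with total return 24.

24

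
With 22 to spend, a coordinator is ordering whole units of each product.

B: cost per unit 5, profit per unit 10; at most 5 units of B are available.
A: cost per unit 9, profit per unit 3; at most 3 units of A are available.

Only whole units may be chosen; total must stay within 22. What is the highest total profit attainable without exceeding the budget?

4×B: cost 20 ≤ 22, profit 4·10 = 40.
3×B: cost 15 ≤ 22, profit 3·10 = 30.
Best is 40.

40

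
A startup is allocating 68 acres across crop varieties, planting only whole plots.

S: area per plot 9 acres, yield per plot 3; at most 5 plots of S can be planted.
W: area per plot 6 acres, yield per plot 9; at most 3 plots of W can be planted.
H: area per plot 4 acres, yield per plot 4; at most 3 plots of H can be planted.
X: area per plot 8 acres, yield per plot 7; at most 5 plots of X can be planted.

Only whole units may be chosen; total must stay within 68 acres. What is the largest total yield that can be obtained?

70

This is a bounded integer knapsack.
W has the best ratio (9/6); taking only W gives at most 3×9 = 27 (stopped by the supply cap of 3).
Mixing does better — 3×W, 2×H, and 5×X: area 66 ≤ 68, yield 3·9 + 2·4 + 5·7 = 70.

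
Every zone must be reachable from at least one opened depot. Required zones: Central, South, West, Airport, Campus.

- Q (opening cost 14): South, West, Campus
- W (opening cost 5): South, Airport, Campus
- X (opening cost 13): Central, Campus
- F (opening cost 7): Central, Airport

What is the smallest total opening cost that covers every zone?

The greedy cost-per-new-zone heuristic would pick W, F, and Q for 26, but a cheaper cover exists.
Choose Q and F: together they cover Central, South, West, Airport, Campus — every zone.
Total opening cost: 14 + 7 = 21.
No cover costs less than 21.

21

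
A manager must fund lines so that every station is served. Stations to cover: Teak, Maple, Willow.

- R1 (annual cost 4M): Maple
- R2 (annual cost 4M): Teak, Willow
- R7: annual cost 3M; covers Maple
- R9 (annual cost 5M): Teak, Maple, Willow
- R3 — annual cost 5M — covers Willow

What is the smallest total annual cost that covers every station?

R9 alone covers Teak, Maple, Willow — every station.
Total annual cost: 5.

5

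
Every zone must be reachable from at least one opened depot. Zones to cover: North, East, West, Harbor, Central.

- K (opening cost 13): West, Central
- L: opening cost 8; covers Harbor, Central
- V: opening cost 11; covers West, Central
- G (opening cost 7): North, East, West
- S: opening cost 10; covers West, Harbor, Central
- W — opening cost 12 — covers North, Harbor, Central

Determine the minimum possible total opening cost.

15

Choose L and G: together they cover North, East, West, Harbor, Central — every zone.
Total opening cost: 8 + 7 = 15.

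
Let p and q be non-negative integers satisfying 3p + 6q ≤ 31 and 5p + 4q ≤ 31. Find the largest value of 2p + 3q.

16

(p,q)=(2,4) is feasible, giving 16.
(p,q)=(3,3) is feasible, giving 15.
(p,q)=(1,4) is feasible, giving 14.
(p,q)=(4,2) is feasible, giving 14.
Maximum is 16 at (p,q)=(2,4).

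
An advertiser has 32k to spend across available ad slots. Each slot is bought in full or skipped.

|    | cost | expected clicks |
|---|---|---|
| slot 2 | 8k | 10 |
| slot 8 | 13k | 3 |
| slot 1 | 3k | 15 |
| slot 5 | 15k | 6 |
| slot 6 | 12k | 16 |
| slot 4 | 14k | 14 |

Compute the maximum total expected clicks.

45

This is a 0-1 knapsack instance.
Take slot 1, slot 6, and slot 4: cost 3 + 12 + 14 = 29 ≤ 32, expected clicks 15 + 16 + 14 = 45.
No other feasible combination does better.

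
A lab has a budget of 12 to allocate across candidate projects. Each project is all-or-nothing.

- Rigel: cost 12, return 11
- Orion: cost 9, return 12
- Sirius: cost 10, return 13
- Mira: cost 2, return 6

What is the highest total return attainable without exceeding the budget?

Treat it as a binary knapsack problem.
Sirius + Mira: cost 10 + 2 = 12 ≤ 12, return 13 + 6 = 19.
Orion + Mira: cost 9 + 2 = 11 ≤ 12, return 12 + 6 = 18.
Best is Sirius and Mira with total return 19.

19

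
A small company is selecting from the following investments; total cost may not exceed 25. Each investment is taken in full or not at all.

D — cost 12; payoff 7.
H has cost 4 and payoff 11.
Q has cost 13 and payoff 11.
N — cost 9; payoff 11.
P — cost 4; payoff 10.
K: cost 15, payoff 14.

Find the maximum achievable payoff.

Treat it as a binary knapsack problem.
H + Q + P: cost 4 + 13 + 4 = 21 ≤ 25, payoff 11 + 11 + 10 = 32.
H + N + P: cost 4 + 9 + 4 = 17 ≤ 25, payoff 11 + 11 + 10 = 32.
H + P + K: cost 4 + 4 + 15 = 23 ≤ 25, payoff 11 + 10 + 14 = 35.
Best is H, P, and K with total payoff 35.

35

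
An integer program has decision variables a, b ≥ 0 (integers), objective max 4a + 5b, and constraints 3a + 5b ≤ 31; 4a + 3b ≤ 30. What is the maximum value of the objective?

35

(a,b)=(5,3) is feasible, giving 35.
(a,b)=(6,2) is feasible, giving 34.
The best lattice point is (5,3), giving 35.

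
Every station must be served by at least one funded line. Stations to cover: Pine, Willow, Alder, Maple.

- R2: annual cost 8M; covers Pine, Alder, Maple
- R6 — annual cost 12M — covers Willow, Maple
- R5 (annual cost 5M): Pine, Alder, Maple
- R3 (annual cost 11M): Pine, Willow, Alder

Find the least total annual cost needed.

Choose R5 and R3: together they cover Pine, Willow, Alder, Maple — every station.
Total annual cost: 5 + 11 = 16.

16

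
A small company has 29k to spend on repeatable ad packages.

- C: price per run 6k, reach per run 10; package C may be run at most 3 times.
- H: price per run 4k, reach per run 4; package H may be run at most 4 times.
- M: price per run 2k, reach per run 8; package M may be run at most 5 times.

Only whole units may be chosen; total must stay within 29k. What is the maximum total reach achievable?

2×C, 1×H, and 5×M: price 26 ≤ 29, reach 2·10 + 1·4 + 5·8 = 64.
3×C and 5×M: price 28 ≤ 29, reach 3·10 + 5·8 = 70.
Best is 70.

70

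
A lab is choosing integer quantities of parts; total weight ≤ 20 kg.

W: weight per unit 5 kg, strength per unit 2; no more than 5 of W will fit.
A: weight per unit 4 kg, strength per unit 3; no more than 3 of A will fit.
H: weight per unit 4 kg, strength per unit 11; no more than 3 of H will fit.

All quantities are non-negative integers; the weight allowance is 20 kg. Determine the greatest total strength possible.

39

H has the best ratio (11/4); taking only H gives at most 3×11 = 33 (stopped by the supply cap of 3).
Mixing does better — 2×A and 3×H: weight 20 ≤ 20, strength 2·3 + 3·11 = 39.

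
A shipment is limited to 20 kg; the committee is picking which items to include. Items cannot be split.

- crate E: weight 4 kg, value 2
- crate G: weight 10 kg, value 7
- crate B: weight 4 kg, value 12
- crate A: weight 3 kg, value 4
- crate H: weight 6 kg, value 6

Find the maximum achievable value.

25

Allowing fractional choices, the relaxed optimum would be about 26.9, but items are indivisible.
crate G + crate B + crate A: weight 10 + 4 + 3 = 17 ≤ 20, value 7 + 12 + 4 = 23.
crate E + crate B + crate A + crate H: weight 4 + 4 + 3 + 6 = 17 ≤ 20, value 2 + 12 + 4 + 6 = 24.
crate G + crate B + crate H: weight 10 + 4 + 6 = 20 ≤ 20, value 7 + 12 + 6 = 25.
Best is crate G, crate B, and crate H with total value 25.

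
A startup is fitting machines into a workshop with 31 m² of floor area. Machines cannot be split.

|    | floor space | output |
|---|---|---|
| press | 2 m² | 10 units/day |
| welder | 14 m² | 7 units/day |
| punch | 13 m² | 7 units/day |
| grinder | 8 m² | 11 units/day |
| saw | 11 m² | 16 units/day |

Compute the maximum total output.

37

Allowing fractional choices, the relaxed optimum would be about 42.4, but machines are indivisible.
press + grinder + saw: floor space 2 + 8 + 11 = 21 ≤ 31, output 10 + 11 + 16 = 37.
press + punch + saw: floor space 2 + 13 + 11 = 26 ≤ 31, output 10 + 7 + 16 = 33.
Best is press, grinder, and saw with total output 37.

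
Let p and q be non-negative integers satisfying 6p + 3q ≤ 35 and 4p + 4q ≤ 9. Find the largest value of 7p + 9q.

18

The continuous relaxation peaks at (0, 2.25) with value 20.25; rounding to a feasible lattice point costs some objective.
(p,q)=(0,2): 6·0+3·2=6≤35, 4·0+4·2=8≤9, objective 18.
(p,q)=(1,1): 6·1+3·1=9≤35, 4·1+4·1=8≤9, objective 16.
The best lattice point is (0,2), giving 18.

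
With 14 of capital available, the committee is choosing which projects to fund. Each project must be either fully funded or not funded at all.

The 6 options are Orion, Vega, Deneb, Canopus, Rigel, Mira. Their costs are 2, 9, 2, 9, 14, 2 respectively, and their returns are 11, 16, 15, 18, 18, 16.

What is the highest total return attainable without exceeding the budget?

This is a 0-1 knapsack instance.
Allowing fractional choices, the relaxed optimum would be about 58.0, but projects are indivisible.
Deneb + Canopus + Mira: cost 2 + 9 + 2 = 13 ≤ 14, return 15 + 18 + 16 = 49.
Vega + Deneb + Mira: cost 9 + 2 + 2 = 13 ≤ 14, return 16 + 15 + 16 = 47.
Best is Deneb, Canopus, and Mira with total return 49.

49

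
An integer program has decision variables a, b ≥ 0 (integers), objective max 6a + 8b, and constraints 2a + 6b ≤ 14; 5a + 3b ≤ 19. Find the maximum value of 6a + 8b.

The continuous relaxation peaks at (3, 1.33) with value 28.67; rounding to a feasible lattice point costs some objective.
(a,b)=(3,1): 2·3+6·1=12≤14, 5·3+3·1=18≤19, objective 26.
(a,b)=(2,1): 2·2+6·1=10≤14, 5·2+3·1=13≤19, objective 20.
Maximum is 26 at (a,b)=(3,1).

26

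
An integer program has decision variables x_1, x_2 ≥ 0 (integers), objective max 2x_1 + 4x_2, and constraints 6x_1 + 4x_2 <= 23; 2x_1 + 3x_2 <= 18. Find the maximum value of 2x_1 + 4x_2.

20

Relaxing integrality, the LP optimum is 23.00 at (x_1,x_2) = (0, 5.75), which is not an integer point.
(x_1,x_2)=(0,5): 6·0+4·5=20≤23, 2·0+3·5=15≤18, objective 20.
(x_1,x_2)=(1,4): 6·1+4·4=22≤23, 2·1+3·4=14≤18, objective 18.
(x_1,x_2)=(0,4): 6·0+4·4=16≤23, 2·0+3·4=12≤18, objective 16.
Maximum is 20 at (x_1,x_2)=(0,5).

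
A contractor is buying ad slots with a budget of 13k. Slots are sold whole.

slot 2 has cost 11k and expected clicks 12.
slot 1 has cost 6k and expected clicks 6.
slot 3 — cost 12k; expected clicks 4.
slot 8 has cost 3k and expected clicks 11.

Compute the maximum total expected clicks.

Allowing fractional choices, the relaxed optimum would be about 21.9, but ad slots are indivisible.
slot 1 + slot 8: cost 6 + 3 = 9 ≤ 13, expected clicks 6 + 11 = 17.
slot 2: cost 11 ≤ 13, expected clicks 12.
Best is slot 1 and slot 8 with total expected clicks 17.

17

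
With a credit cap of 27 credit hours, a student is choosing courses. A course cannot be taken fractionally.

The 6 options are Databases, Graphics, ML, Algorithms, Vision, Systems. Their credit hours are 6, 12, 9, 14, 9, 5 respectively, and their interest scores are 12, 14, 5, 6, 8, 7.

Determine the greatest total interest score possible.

34

Treat it as a binary knapsack problem.
Allowing fractional choices, the relaxed optimum would be about 36.6, but courses are indivisible.
Databases + Graphics + Systems: credit hours 6 + 12 + 5 = 23 ≤ 27, interest score 12 + 14 + 7 = 33.
Databases + Graphics + Vision: credit hours 6 + 12 + 9 = 27 ≤ 27, interest score 12 + 14 + 8 = 34.
Best is Databases, Graphics, and Vision with total interest score 34.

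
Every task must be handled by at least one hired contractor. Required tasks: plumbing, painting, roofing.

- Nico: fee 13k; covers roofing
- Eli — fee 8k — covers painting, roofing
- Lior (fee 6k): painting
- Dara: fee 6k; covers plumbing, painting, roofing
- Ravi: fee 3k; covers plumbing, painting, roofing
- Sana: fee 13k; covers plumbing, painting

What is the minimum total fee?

Ravi alone covers plumbing, painting, roofing — every task.
Total fee: 3.
No cover costs less than 3.

3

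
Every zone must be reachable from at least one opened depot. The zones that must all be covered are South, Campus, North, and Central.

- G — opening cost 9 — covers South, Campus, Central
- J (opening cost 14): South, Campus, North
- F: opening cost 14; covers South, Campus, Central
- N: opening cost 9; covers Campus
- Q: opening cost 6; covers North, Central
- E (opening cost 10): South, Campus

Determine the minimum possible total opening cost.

15

Choose G and Q: together they cover South, Campus, North, Central — every zone.
Total opening cost: 9 + 6 = 15.
No cover costs less than 15.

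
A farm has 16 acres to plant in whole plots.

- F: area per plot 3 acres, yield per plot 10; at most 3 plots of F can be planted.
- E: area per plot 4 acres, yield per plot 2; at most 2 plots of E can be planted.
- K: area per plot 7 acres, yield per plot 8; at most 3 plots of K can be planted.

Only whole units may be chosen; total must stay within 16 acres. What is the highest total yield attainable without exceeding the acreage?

3×F and 1×E: area 13 ≤ 16, yield 3·10 + 1·2 = 32.
3×F and 1×K: area 16 ≤ 16, yield 3·10 + 1·8 = 38.
Best is 38.

38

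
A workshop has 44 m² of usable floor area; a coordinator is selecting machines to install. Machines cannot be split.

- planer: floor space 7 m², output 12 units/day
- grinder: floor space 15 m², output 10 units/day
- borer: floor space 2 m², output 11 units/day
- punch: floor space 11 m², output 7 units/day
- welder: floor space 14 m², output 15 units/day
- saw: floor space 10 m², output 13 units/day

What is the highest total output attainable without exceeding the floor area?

58

Take planer, borer, punch, welder, and saw: floor space 7 + 2 + 11 + 14 + 10 = 44 ≤ 44, output 12 + 11 + 7 + 15 + 13 = 58.
No other feasible combination does better.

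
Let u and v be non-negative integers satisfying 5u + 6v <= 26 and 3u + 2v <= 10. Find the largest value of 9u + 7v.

32

The continuous relaxation peaks at (1, 3.5) with value 33.50; rounding to a feasible lattice point costs some objective.
(u,v)=(2,2): 5·2+6·2=22≤26, 3·2+2·2=10≤10, objective 32.
(u,v)=(1,3): 5·1+6·3=23≤26, 3·1+2·3=9≤10, objective 30.
(u,v)=(0,4): 5·0+6·4=24≤26, 3·0+2·4=8≤10, objective 28.
Maximum is 32 at (u,v)=(2,2).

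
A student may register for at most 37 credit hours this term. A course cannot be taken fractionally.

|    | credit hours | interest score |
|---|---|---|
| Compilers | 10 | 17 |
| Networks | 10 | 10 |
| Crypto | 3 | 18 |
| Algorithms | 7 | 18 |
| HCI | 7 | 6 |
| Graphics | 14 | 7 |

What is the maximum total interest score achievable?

Compilers + Networks + Crypto + Algorithms: credit hours 10 + 10 + 3 + 7 = 30 ≤ 37, interest score 17 + 10 + 18 + 18 = 63.
Compilers + Networks + Crypto + Algorithms + HCI: credit hours 10 + 10 + 3 + 7 + 7 = 37 ≤ 37, interest score 17 + 10 + 18 + 18 + 6 = 69.
Best is Compilers, Networks, Crypto, Algorithms, and HCI with total interest score 69.

69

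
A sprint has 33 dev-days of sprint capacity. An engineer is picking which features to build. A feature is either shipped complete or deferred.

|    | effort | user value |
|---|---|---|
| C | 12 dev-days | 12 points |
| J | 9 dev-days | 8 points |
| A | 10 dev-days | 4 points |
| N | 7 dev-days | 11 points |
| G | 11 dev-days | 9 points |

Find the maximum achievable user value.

32

This is a 0-1 knapsack instance.
Take C, N, and G: effort 12 + 7 + 11 = 30 ≤ 33, user value 12 + 11 + 9 = 32.
No other feasible combination does better.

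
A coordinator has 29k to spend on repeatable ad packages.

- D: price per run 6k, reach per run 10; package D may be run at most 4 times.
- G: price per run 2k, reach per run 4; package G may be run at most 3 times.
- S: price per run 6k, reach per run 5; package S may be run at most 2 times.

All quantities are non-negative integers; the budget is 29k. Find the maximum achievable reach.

48

This is a bounded integer knapsack.
4×D and 1×G: price 26 ≤ 29, reach 4·10 + 1·4 = 44.
4×D and 2×G: price 28 ≤ 29, reach 4·10 + 2·4 = 48.
Best is 48.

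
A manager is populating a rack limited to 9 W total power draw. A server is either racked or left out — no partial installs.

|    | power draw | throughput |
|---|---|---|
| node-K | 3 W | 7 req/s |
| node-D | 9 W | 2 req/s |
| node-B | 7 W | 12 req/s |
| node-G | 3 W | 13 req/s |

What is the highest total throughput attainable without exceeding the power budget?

This is an integer program with binary decision variables.
Take node-K and node-G: power draw 3 + 3 = 6 ≤ 9, throughput 7 + 13 = 20.
No other feasible combination does better.

20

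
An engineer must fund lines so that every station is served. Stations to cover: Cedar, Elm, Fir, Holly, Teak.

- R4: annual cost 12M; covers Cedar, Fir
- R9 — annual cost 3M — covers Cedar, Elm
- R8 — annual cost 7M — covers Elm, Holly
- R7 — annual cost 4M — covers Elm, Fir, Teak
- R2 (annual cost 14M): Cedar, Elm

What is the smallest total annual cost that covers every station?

Choose R9, R8, and R7: together they cover Cedar, Elm, Fir, Holly, Teak — every station.
Total annual cost: 3 + 7 + 4 = 14.
No cover costs less than 14.

14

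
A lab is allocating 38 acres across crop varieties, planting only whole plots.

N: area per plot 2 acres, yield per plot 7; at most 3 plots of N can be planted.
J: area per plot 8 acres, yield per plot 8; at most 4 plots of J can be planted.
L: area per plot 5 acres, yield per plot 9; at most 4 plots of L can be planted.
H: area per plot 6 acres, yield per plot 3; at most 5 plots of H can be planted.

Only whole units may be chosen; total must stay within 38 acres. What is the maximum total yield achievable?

65

N has the best ratio (7/2); taking only N gives at most 3×7 = 21 (stopped by the supply cap of 3).
Mixing does better — 3×N, 1×J, and 4×L: area 34 ≤ 38, yield 3·7 + 1·8 + 4·9 = 65.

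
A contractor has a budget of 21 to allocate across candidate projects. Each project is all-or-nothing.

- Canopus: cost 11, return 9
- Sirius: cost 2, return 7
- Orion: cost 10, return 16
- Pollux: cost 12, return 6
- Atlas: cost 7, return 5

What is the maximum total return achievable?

Sirius + Orion: cost 2 + 10 = 12 ≤ 21, return 7 + 16 = 23.
Canopus + Orion: cost 11 + 10 = 21 ≤ 21, return 9 + 16 = 25.
Sirius + Orion + Atlas: cost 2 + 10 + 7 = 19 ≤ 21, return 7 + 16 + 5 = 28.
Best is Sirius, Orion, and Atlas with total return 28.

28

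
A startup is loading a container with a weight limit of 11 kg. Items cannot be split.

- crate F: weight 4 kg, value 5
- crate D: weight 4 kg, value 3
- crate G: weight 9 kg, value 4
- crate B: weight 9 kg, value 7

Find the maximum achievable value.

8

Allowing fractional choices, the relaxed optimum would be about 10.4, but items are indivisible.
crate B: weight 9 ≤ 11, value 7.
crate F + crate D: weight 4 + 4 = 8 ≤ 11, value 5 + 3 = 8.
crate F: weight 4 ≤ 11, value 5.
Best is crate F and crate D with total value 8.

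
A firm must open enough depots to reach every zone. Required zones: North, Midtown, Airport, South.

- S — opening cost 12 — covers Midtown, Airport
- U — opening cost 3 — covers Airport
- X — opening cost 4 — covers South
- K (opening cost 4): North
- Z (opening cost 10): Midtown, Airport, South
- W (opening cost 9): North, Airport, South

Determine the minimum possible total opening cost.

The greedy cost-per-new-zone heuristic would pick U, X, K, and Z for 21, but a cheaper cover exists.
Choose K and Z: together they cover North, Midtown, Airport, South — every zone.
Total opening cost: 4 + 10 = 14.
No cover costs less than 14.

14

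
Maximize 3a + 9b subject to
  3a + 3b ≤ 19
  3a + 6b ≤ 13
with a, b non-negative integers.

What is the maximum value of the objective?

18

The continuous relaxation peaks at (0, 2.17) with value 19.50; rounding to a feasible lattice point costs some objective.
(a,b)=(0,2): 3·0+3·2=6≤19, 3·0+6·2=12≤13, objective 18.
(a,b)=(1,1): 3·1+3·1=6≤19, 3·1+6·1=9≤13, objective 12.
(a,b)=(0,1): 3·0+3·1=3≤19, 3·0+6·1=6≤13, objective 9.
No feasible integer point exceeds 18.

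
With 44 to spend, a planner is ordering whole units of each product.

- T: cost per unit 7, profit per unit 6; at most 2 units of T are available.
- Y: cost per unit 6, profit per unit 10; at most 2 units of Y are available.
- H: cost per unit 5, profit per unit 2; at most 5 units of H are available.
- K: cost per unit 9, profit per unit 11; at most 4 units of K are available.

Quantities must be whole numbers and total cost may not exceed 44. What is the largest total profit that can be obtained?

This is a bounded integer knapsack.
1×Y and 4×K: cost 42 ≤ 44, profit 1·10 + 4·11 = 54.
2×Y, 1×H, and 3×K: cost 44 ≤ 44, profit 2·10 + 1·2 + 3·11 = 55.
Best is 55.

55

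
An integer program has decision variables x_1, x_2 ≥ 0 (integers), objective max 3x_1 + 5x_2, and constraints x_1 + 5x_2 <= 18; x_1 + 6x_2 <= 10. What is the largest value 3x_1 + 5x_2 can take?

(x_1,x_2)=(10,0) is feasible, giving 30.
(x_1,x_2)=(9,0) is feasible, giving 27.
The best lattice point is (10,0), giving 30.

30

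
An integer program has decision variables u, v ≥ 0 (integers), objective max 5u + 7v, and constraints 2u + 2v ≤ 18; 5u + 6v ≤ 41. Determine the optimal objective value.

47

The continuous relaxation peaks at (0, 6.83) with value 47.83; rounding to a feasible lattice point costs some objective.
(u,v)=(1,6): 2·1+2·6=14≤18, 5·1+6·6=41≤41, objective 47.
(u,v)=(2,5): 2·2+2·5=14≤18, 5·2+6·5=40≤41, objective 45.
(u,v)=(0,6): 2·0+2·6=12≤18, 5·0+6·6=36≤41, objective 42.
(u,v)=(1,5): 2·1+2·5=12≤18, 5·1+6·5=35≤41, objective 40.
Maximum is 47 at (u,v)=(1,6).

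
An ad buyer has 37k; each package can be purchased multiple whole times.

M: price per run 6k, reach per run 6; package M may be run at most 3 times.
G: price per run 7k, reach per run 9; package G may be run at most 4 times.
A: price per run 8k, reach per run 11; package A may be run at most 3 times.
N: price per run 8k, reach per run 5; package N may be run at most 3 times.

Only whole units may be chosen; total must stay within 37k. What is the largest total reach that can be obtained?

49

Take 3×G and 2×A: price 37 ≤ 37, reach 3·9 + 2·11 = 49.
No other integer combination yields more.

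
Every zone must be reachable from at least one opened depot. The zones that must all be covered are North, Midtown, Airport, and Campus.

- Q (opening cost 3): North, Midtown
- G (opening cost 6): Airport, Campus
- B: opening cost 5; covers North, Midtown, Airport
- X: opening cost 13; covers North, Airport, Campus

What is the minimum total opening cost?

9

Choose Q and G: together they cover North, Midtown, Airport, Campus — every zone.
Total opening cost: 3 + 6 = 9.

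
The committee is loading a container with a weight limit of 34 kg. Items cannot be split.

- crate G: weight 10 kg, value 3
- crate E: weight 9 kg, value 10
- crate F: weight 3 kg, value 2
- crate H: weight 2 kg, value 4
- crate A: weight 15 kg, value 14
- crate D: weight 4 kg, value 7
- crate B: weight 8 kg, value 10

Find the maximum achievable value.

This is an integer program with binary decision variables.
Take crate E, crate H, crate A, and crate B: weight 9 + 2 + 15 + 8 = 34 ≤ 34, value 10 + 4 + 14 + 10 = 38.
No other feasible combination does better.

38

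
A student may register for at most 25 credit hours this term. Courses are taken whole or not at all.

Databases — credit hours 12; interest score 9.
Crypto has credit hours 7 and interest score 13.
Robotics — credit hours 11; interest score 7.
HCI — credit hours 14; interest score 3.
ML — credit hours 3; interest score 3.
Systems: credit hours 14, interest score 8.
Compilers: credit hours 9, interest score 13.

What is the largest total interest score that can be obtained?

29

Take Crypto, ML, and Compilers: credit hours 7 + 3 + 9 = 19 ≤ 25, interest score 13 + 3 + 13 = 29.
No other feasible combination does better.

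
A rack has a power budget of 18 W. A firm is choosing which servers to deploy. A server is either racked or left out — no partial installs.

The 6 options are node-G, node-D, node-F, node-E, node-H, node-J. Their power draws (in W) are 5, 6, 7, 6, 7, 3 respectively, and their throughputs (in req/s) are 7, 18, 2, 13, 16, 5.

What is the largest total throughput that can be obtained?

Take node-G, node-D, and node-H: power draw 5 + 6 + 7 = 18 ≤ 18, throughput 7 + 18 + 16 = 41.
No other feasible combination does better.

41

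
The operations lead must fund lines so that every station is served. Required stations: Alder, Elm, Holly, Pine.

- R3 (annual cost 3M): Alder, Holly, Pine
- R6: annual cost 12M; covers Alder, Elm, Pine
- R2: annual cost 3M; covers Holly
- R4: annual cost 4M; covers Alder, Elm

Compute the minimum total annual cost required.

7

This is an integer covering problem.
Choose R3 and R4: together they cover Alder, Elm, Holly, Pine — every station.
Total annual cost: 3 + 4 = 7.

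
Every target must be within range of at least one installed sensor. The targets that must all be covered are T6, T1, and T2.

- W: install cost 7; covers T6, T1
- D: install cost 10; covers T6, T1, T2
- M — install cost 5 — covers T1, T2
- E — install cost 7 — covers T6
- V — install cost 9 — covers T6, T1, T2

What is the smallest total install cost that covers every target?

V alone covers T6, T1, T2 — every target.
Total install cost: 9.

9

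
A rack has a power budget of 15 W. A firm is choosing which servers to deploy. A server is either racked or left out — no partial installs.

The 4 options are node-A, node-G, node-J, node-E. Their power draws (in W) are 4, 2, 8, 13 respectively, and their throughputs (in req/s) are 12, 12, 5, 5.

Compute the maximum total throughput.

29

This is an integer program with binary decision variables.
Allowing fractional choices, the relaxed optimum would be about 29.4, but servers are indivisible.
node-A + node-G + node-J: power draw 4 + 2 + 8 = 14 ≤ 15, throughput 12 + 12 + 5 = 29.
node-G + node-J: power draw 2 + 8 = 10 ≤ 15, throughput 12 + 5 = 17.
node-A + node-G: power draw 4 + 2 = 6 ≤ 15, throughput 12 + 12 = 24.
Best is node-A, node-G, and node-J with total throughput 29.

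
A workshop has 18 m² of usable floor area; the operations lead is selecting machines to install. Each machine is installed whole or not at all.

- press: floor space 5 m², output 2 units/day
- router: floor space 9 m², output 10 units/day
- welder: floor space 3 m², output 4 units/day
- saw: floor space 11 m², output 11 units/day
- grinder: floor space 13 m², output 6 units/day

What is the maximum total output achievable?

16

Allowing fractional choices, the relaxed optimum would be about 20.0, but machines are indivisible.
router + welder: floor space 9 + 3 = 12 ≤ 18, output 10 + 4 = 14.
welder + saw: floor space 3 + 11 = 14 ≤ 18, output 4 + 11 = 15.
press + router + welder: floor space 5 + 9 + 3 = 17 ≤ 18, output 2 + 10 + 4 = 16.
Best is press, router, and welder with total output 16.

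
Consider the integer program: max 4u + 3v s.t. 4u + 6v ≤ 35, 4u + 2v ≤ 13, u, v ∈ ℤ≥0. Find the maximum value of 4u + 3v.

The continuous relaxation peaks at (0.5, 5.5) with value 18.50; rounding to a feasible lattice point costs some objective.
(u,v)=(1,4): 4·1+6·4=28≤35, 4·1+2·4=12≤13, objective 16.
(u,v)=(0,5): 4·0+6·5=30≤35, 4·0+2·5=10≤13, objective 15.
(u,v)=(1,3): 4·1+6·3=22≤35, 4·1+2·3=10≤13, objective 13.
(u,v)=(0,4): 4·0+6·4=24≤35, 4·0+2·4=8≤13, objective 12.
Maximum is 16 at (u,v)=(1,4).

16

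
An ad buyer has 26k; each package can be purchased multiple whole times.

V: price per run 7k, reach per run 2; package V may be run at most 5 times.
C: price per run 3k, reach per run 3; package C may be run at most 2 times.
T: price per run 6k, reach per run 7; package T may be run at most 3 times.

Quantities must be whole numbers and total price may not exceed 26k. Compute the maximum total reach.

27

This is a bounded integer knapsack.
Take 2×C and 3×T: price 24 ≤ 26, reach 2·3 + 3·7 = 27.
T has the best ratio (7/6) and is taken to its limit of 3; remaining capacity is filled optimally with the others.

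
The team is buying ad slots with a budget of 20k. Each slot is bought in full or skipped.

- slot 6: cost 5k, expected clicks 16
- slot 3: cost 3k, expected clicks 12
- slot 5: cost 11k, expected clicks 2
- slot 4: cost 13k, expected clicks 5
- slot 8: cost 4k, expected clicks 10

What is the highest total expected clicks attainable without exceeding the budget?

38

Take slot 6, slot 3, and slot 8: cost 5 + 3 + 4 = 12 ≤ 20, expected clicks 16 + 12 + 10 = 38.
No other feasible combination does better.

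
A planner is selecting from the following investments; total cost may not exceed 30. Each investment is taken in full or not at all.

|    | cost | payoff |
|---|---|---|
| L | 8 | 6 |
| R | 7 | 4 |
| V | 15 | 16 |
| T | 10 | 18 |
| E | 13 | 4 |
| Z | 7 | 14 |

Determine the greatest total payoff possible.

R + T + Z: cost 7 + 10 + 7 = 24 ≤ 30, payoff 4 + 18 + 14 = 36.
L + T + Z: cost 8 + 10 + 7 = 25 ≤ 30, payoff 6 + 18 + 14 = 38.
Best is L, T, and Z with total payoff 38.

38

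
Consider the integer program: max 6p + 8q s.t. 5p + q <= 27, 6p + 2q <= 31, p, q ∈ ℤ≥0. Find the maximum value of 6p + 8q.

120

The continuous relaxation peaks at (0, 15.5) with value 124.00; rounding to a feasible lattice point costs some objective.
(p,q)=(0,15): 5·0+1·15=15≤27, 6·0+2·15=30≤31, objective 120.
(p,q)=(0,14): 5·0+1·14=14≤27, 6·0+2·14=28≤31, objective 112.
No feasible integer point exceeds 120.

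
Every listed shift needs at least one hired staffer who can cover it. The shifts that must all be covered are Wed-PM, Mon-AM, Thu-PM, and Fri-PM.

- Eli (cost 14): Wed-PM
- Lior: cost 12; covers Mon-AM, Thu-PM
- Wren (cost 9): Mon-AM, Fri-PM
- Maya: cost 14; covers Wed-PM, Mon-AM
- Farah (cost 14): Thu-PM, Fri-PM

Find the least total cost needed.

28

This is an integer covering problem.
The greedy cost-per-new-shift heuristic would pick Wren, Lior, and Eli for 35, but a cheaper cover exists.
Choose Maya and Farah: together they cover Wed-PM, Mon-AM, Thu-PM, Fri-PM — every shift.
Total cost: 14 + 14 = 28.
No cover costs less than 28.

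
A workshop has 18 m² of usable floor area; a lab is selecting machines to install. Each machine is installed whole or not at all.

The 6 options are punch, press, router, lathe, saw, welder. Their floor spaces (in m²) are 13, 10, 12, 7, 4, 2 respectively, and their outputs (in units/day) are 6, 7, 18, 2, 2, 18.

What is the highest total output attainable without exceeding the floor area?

Allowing fractional choices, the relaxed optimum would be about 38.8, but machines are indivisible.
router + saw + welder: floor space 12 + 4 + 2 = 18 ≤ 18, output 18 + 2 + 18 = 38.
router + welder: floor space 12 + 2 = 14 ≤ 18, output 18 + 18 = 36.
Best is router, saw, and welder with total output 38.

38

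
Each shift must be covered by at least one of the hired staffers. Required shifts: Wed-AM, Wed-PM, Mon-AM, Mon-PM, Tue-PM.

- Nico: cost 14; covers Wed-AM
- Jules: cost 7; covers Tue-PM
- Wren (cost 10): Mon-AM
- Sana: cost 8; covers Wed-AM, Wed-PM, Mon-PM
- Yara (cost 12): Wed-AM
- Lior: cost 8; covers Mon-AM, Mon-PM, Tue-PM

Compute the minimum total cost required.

16

This is a weighted set-cover instance.
Choose Sana and Lior: together they cover Wed-AM, Wed-PM, Mon-AM, Mon-PM, Tue-PM — every shift.
Total cost: 8 + 8 = 16.
No cover costs less than 16.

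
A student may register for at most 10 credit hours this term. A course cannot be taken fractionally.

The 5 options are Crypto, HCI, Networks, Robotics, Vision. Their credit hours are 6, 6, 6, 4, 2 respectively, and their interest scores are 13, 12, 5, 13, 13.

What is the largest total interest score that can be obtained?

26

This is an integer program with binary decision variables.
Allowing fractional choices, the relaxed optimum would be about 34.7, but courses are indivisible.
Crypto + Vision: credit hours 6 + 2 = 8 ≤ 10, interest score 13 + 13 = 26.
Crypto + Robotics: credit hours 6 + 4 = 10 ≤ 10, interest score 13 + 13 = 26.
Robotics + Vision: credit hours 4 + 2 = 6 ≤ 10, interest score 13 + 13 = 26.
The maximum interest score is 26; one optimal choice is Robotics and Vision.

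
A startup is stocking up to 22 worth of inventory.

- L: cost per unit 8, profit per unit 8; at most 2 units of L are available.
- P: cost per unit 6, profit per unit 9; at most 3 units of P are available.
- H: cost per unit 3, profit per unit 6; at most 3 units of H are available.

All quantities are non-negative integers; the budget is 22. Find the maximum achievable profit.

3×P and 1×H: cost 21 ≤ 22, profit 3·9 + 1·6 = 33.
2×P and 3×H: cost 21 ≤ 22, profit 2·9 + 3·6 = 36.
Best is 36.

36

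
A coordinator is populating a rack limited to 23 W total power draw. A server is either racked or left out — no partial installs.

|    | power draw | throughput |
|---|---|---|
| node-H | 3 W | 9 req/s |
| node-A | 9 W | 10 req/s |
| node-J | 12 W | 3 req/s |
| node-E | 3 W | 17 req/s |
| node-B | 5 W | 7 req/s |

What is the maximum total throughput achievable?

43

Treat it as a binary knapsack problem.
node-H + node-A + node-E: power draw 3 + 9 + 3 = 15 ≤ 23, throughput 9 + 10 + 17 = 36.
node-H + node-J + node-E + node-B: power draw 3 + 12 + 3 + 5 = 23 ≤ 23, throughput 9 + 3 + 17 + 7 = 36.
node-H + node-A + node-E + node-B: power draw 3 + 9 + 3 + 5 = 20 ≤ 23, throughput 9 + 10 + 17 + 7 = 43.
Best is node-H, node-A, node-E, and node-B with total throughput 43.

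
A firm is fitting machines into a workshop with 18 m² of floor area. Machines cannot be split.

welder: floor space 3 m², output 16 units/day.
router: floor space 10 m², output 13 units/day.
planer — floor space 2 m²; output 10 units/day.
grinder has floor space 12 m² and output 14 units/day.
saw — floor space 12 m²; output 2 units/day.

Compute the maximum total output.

welder + router + planer: floor space 3 + 10 + 2 = 15 ≤ 18, output 16 + 13 + 10 = 39.
welder + planer + grinder: floor space 3 + 2 + 12 = 17 ≤ 18, output 16 + 10 + 14 = 40.
welder + grinder: floor space 3 + 12 = 15 ≤ 18, output 16 + 14 = 30.
Best is welder, planer, and grinder with total output 40.

40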